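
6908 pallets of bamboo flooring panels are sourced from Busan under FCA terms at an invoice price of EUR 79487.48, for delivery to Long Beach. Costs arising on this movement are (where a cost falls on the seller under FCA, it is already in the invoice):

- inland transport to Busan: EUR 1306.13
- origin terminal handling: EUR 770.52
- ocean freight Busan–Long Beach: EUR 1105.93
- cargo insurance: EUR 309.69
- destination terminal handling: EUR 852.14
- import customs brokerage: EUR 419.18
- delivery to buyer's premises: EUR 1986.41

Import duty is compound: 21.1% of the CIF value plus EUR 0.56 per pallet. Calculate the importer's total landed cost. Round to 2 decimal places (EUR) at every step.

Total landed cost: EUR 106032.96

FCA: the seller delivers export-cleared goods to the carrier; the buyer bears costs from that point.
Already in the invoice (seller's account under FCA): inland to port — exclude.
CIF value = FCA price + origin terminal + freight + insurance = 79487.48 + 770.52 + 1105.93 + 309.69 = 81673.62
Ad valorem component: 81673.62 × 21.1% = 17233.13
Specific component: 6908 × 0.56 = 3868.48
Import duty = 17233.13 + 3868.48 = 21101.61
Buyer bears: origin terminal 770.52 + freight 1105.93 + insurance 309.69 + destination terminal 852.14 + brokerage 419.18 + delivery 1986.41 + duty 21101.61 = 26545.48
Landed cost = invoice 79487.48 + 26545.48 = 106032.96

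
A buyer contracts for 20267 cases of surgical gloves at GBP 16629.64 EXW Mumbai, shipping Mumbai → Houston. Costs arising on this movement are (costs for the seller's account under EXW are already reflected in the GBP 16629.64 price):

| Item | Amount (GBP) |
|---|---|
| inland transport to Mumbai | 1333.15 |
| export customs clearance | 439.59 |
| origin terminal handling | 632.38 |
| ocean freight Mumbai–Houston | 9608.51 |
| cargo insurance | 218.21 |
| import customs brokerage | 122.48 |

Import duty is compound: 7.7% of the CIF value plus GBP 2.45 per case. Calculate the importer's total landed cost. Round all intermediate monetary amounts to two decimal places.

EXW: the seller makes goods available at their premises; the buyer bears all onward costs.
CIF value = EXW price + inland to port + export clearance + origin terminal + freight + insurance = 16629.64 + 1333.15 + 439.59 + 632.38 + 9608.51 + 218.21 = 28861.48
Ad valorem component: 28861.48 × 7.7% = 2222.33
Specific component: 20267 × 2.45 = 49654.15
Import duty = 2222.33 + 49654.15 = 51876.48
Buyer bears: inland to port 1333.15 + export clearance 439.59 + origin terminal 632.38 + freight 9608.51 + insurance 218.21 + brokerage 122.48 + duty 51876.48 = 64230.80
Landed cost = invoice 16629.64 + 64230.80 = 80860.44

Total landed cost: GBP 80860.44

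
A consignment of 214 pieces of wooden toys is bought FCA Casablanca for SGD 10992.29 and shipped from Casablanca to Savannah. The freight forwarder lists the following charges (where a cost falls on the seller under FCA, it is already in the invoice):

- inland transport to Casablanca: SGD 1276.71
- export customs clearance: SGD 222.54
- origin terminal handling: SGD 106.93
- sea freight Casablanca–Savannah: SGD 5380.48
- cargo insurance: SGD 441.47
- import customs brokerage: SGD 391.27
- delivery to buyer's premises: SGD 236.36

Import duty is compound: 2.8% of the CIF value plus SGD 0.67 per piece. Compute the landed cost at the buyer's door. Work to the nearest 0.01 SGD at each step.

FCA: the seller delivers export-cleared goods to the carrier; the buyer bears costs from that point.
Already in the invoice (seller's account under FCA): inland to port, export clearance — exclude.
CIF value = FCA price + origin terminal + freight + insurance = 10992.29 + 106.93 + 5380.48 + 441.47 = 16921.17
Ad valorem component: 16921.17 × 2.8% = 473.79
Specific component: 214 × 0.67 = 143.38
Import duty = 473.79 + 143.38 = 617.17
Buyer bears: origin terminal 106.93 + freight 5380.48 + insurance 441.47 + brokerage 391.27 + delivery 236.36 + duty 617.17 = 7173.68
Landed cost = invoice 10992.29 + 7173.68 = 18165.97

Total landed cost: SGD 18165.97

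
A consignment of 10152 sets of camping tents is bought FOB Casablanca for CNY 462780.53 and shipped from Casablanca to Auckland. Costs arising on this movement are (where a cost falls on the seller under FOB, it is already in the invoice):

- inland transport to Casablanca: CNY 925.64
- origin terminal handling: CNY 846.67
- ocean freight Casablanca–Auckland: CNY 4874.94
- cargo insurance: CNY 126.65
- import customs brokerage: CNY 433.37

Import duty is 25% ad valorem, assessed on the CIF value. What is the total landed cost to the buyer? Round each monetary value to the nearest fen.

FOB: the seller bears costs until goods are on board at the origin port; the buyer bears freight, insurance and all costs thereafter.
Already in the invoice (seller's account under FOB): inland to port, origin terminal — exclude.
CIF value = FOB price + freight + insurance = 462780.53 + 4874.94 + 126.65 = 467782.12
Import duty = 467782.12 × 25% = 116945.53
Buyer bears: freight 4874.94 + insurance 126.65 + brokerage 433.37 + duty 116945.53 = 122380.49
Landed cost = invoice 462780.53 + 122380.49 = 585161.02

Total landed cost: CNY 585161.02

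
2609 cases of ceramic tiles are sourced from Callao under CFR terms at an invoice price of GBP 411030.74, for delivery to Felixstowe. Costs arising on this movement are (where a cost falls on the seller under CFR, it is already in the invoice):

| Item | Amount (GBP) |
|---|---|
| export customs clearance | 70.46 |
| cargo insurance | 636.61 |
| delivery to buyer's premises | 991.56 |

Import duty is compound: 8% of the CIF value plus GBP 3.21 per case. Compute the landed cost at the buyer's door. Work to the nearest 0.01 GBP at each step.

Total landed cost: GBP 453967.19

CFR: the seller pays costs through ocean freight to the destination port, but not insurance.
Already in the invoice (seller's account under CFR): export clearance — exclude.
CIF value = CFR price + insurance = 411030.74 + 636.61 = 411667.35
Ad valorem component: 411667.35 × 8% = 32933.39
Specific component: 2609 × 3.21 = 8374.89
Import duty = 32933.39 + 8374.89 = 41308.28
Buyer bears: insurance 636.61 + delivery 991.56 + duty 41308.28 = 42936.45
Landed cost = invoice 411030.74 + 42936.45 = 453967.19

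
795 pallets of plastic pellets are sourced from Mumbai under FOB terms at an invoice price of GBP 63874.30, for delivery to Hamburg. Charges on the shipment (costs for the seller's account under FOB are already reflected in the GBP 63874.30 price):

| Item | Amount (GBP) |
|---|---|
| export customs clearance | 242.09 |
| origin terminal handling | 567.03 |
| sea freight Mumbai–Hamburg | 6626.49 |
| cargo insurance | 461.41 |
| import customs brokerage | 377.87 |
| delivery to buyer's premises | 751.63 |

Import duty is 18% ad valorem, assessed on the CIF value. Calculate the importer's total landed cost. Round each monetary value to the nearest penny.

FOB: the seller bears costs until goods are on board at the origin port; the buyer bears freight, insurance and all costs thereafter.
Already in the invoice (seller's account under FOB): export clearance, origin terminal — exclude.
CIF value = FOB price + freight + insurance = 63874.30 + 6626.49 + 461.41 = 70962.20
Import duty = 70962.20 × 18% = 12773.20
Buyer bears: freight 6626.49 + insurance 461.41 + brokerage 377.87 + delivery 751.63 + duty 12773.20 = 20990.60
Landed cost = invoice 63874.30 + 20990.60 = 84864.90

Total landed cost: GBP 84864.90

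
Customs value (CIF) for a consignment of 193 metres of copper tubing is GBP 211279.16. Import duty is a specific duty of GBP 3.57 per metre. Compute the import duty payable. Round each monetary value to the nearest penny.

Import duty = 193 × 3.57 = 689.01

Import duty: GBP 689.01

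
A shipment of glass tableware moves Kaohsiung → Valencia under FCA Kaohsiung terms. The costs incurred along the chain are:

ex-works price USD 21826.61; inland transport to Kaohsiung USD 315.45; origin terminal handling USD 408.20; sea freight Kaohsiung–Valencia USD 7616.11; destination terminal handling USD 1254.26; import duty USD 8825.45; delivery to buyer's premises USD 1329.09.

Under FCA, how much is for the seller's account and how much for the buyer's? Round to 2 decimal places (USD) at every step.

FCA: the seller delivers export-cleared goods to the carrier; the buyer bears costs from that point.
Seller's account: goods 21826.61 + inland to port 315.45 = 22142.06
Buyer's account: origin terminal 408.20 + freight 7616.11 + destination terminal 1254.26 + duty 8825.45 + delivery 1329.09 = 19433.11

Seller: USD 22142.06; buyer: USD 19433.11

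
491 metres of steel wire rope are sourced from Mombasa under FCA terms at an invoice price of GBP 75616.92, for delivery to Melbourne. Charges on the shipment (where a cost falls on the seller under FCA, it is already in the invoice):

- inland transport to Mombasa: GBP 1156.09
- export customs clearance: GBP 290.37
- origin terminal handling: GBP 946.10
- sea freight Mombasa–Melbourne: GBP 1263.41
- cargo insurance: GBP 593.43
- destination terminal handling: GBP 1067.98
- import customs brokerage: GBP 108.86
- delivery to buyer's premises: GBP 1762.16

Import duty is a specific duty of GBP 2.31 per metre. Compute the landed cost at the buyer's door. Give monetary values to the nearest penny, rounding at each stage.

FCA: the seller delivers export-cleared goods to the carrier; the buyer bears costs from that point.
Already in the invoice (seller's account under FCA): inland to port, export clearance — exclude.
CIF value = FCA price + origin terminal + freight + insurance = 75616.92 + 946.10 + 1263.41 + 593.43 = 78419.86
Import duty = 491 × 2.31 = 1134.21
Buyer bears: origin terminal 946.10 + freight 1263.41 + insurance 593.43 + destination terminal 1067.98 + brokerage 108.86 + delivery 1762.16 + duty 1134.21 = 6876.15
Landed cost = invoice 75616.92 + 6876.15 = 82493.07

Total landed cost: GBP 82493.07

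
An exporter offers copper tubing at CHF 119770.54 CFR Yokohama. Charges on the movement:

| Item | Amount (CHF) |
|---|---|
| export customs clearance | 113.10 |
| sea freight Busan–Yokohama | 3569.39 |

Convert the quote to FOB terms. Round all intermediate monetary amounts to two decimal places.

FOB price: CHF 116201.15

Not relevant to the conversion: export clearance — on the seller under both CFR and FOB; already in the CFR price and stays in the FOB price.
From CFR to FOB, the seller no longer bears: freight.
FOB price = 119770.54 − 3569.39 = 116201.15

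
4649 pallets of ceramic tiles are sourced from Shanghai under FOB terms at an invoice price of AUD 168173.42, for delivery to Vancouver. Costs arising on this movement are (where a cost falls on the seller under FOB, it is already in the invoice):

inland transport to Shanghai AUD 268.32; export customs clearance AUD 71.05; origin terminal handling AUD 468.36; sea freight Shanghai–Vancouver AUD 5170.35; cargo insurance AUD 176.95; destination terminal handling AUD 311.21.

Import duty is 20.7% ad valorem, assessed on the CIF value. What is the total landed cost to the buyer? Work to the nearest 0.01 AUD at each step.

FOB: the seller bears costs until goods are on board at the origin port; the buyer bears freight, insurance and all costs thereafter.
Already in the invoice (seller's account under FOB): inland to port, export clearance, origin terminal — exclude.
CIF value = FOB price + freight + insurance = 168173.42 + 5170.35 + 176.95 = 173520.72
Import duty = 173520.72 × 20.7% = 35918.79
Buyer bears: freight 5170.35 + insurance 176.95 + destination terminal 311.21 + duty 35918.79 = 41577.30
Landed cost = invoice 168173.42 + 41577.30 = 209750.72

Total landed cost: AUD 209750.72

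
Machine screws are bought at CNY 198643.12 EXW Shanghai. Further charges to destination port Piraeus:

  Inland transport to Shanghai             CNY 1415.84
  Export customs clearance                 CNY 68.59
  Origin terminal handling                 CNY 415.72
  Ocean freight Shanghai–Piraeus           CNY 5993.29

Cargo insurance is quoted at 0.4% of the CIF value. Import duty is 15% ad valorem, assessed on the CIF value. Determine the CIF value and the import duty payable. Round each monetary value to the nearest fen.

CIF value: CNY 207366.02; import duty: CNY 31104.90

Let C be the CIF value. C = EXW price + pre-shipment costs + freight + 0.4% × C
C − 0.4% × C = 198643.12 + 1415.84 + 68.59 + 415.72 + 5993.29
0.996 × C = 206536.56
C = 206536.56 / 0.996 = 207366.02
Insurance premium = 0.4% × 207366.02 = 829.46
Import duty = 207366.02 × 15% = 31104.90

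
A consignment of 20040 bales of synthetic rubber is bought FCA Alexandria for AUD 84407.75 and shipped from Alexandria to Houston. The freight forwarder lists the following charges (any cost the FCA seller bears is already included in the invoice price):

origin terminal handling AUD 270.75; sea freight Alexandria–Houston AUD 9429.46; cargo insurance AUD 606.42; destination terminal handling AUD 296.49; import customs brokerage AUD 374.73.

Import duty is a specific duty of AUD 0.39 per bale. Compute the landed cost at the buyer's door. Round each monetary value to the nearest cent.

Total landed cost: AUD 103201.20

FCA: the seller delivers export-cleared goods to the carrier; the buyer bears costs from that point.
CIF value = FCA price + origin terminal + freight + insurance = 84407.75 + 270.75 + 9429.46 + 606.42 = 94714.38
Import duty = 20040 × 0.39 = 7815.60
Buyer bears: origin terminal 270.75 + freight 9429.46 + insurance 606.42 + destination terminal 296.49 + brokerage 374.73 + duty 7815.60 = 18793.45
Landed cost = invoice 84407.75 + 18793.45 = 103201.20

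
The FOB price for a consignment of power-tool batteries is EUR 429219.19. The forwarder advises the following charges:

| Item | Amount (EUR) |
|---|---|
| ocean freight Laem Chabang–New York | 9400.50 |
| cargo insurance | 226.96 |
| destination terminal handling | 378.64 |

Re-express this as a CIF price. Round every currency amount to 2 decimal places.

Not relevant to the conversion: destination terminal — on the buyer under both terms; not part of either seller's price.
From FOB to CIF, the seller additionally bears: freight, insurance.
CIF price = 429219.19 + 9400.50 + 226.96 = 438846.65

CIF price: EUR 438846.65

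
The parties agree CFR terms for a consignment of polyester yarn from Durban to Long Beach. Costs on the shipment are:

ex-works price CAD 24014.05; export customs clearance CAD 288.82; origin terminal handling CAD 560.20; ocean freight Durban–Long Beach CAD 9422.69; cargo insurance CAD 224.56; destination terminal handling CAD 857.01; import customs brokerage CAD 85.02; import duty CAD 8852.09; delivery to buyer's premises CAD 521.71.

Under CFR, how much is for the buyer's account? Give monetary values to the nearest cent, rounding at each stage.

Buyer's account: CAD 10540.39

CFR: the seller pays costs through ocean freight to the destination port, but not insurance.
Seller's account: goods 24014.05 + export clearance 288.82 + origin terminal 560.20 + freight 9422.69 = 34285.76
Buyer's account: insurance 224.56 + destination terminal 857.01 + brokerage 85.02 + duty 8852.09 + delivery 521.71 = 10540.39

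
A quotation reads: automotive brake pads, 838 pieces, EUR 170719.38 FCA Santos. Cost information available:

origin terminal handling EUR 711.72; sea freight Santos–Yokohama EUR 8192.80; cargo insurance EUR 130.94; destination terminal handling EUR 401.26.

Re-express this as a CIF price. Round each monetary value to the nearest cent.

Not relevant to the conversion: destination terminal — on the buyer under both terms; not part of either seller's price.
From FCA to CIF, the seller additionally bears: origin terminal, freight, insurance.
CIF price = 170719.38 + 711.72 + 8192.80 + 130.94 = 179754.84

CIF price: EUR 179754.84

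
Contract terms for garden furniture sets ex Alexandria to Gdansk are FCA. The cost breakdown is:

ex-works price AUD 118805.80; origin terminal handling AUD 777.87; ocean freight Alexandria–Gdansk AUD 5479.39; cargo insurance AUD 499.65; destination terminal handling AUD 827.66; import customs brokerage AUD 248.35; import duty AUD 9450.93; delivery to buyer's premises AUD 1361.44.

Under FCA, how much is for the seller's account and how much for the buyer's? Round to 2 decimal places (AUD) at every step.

Seller: AUD 118805.80; buyer: AUD 18645.29

FCA: the seller delivers export-cleared goods to the carrier; the buyer bears costs from that point.
Seller's account: goods 118805.80 = 118805.80
Buyer's account: origin terminal 777.87 + freight 5479.39 + insurance 499.65 + destination terminal 827.66 + brokerage 248.35 + duty 9450.93 + delivery 1361.44 = 18645.29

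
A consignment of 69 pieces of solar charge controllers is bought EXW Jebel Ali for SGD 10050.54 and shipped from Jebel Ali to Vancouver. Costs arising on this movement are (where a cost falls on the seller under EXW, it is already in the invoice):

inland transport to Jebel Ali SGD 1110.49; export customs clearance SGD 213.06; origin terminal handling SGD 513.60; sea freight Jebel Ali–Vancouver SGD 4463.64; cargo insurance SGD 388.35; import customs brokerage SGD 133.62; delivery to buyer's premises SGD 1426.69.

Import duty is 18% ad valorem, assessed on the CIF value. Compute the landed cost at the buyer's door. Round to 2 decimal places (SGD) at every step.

Total landed cost: SGD 21313.13

EXW: the seller makes goods available at their premises; the buyer bears all onward costs.
CIF value = EXW price + inland to port + export clearance + origin terminal + freight + insurance = 10050.54 + 1110.49 + 213.06 + 513.60 + 4463.64 + 388.35 = 16739.68
Import duty = 16739.68 × 18% = 3013.14
Buyer bears: inland to port 1110.49 + export clearance 213.06 + origin terminal 513.60 + freight 4463.64 + insurance 388.35 + brokerage 133.62 + delivery 1426.69 + duty 3013.14 = 11262.59
Landed cost = invoice 10050.54 + 11262.59 = 21313.13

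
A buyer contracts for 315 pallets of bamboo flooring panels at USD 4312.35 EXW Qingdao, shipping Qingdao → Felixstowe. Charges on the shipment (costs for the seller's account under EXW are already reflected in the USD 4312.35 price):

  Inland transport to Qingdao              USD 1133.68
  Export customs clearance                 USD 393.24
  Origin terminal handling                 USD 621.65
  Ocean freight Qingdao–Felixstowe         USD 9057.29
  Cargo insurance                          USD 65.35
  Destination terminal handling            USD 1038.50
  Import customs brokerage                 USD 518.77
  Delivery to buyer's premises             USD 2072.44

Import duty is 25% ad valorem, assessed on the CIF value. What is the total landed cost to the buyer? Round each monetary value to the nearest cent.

EXW: the seller makes goods available at their premises; the buyer bears all onward costs.
CIF value = EXW price + inland to port + export clearance + origin terminal + freight + insurance = 4312.35 + 1133.68 + 393.24 + 621.65 + 9057.29 + 65.35 = 15583.56
Import duty = 15583.56 × 25% = 3895.89
Buyer bears: inland to port 1133.68 + export clearance 393.24 + origin terminal 621.65 + freight 9057.29 + insurance 65.35 + destination terminal 1038.50 + brokerage 518.77 + delivery 2072.44 + duty 3895.89 = 18796.81
Landed cost = invoice 4312.35 + 18796.81 = 23109.16

Total landed cost: USD 23109.16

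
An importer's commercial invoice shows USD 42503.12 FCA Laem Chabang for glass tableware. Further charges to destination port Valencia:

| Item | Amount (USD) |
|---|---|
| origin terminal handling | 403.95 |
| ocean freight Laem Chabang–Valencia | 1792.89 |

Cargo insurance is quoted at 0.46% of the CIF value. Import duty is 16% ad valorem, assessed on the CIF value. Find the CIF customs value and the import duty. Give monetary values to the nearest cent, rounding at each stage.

Let C be the CIF value. C = FCA price + pre-shipment costs + freight + 0.46% × C
C − 0.46% × C = 42503.12 + 403.95 + 1792.89
0.9954 × C = 44699.96
C = 44699.96 / 0.9954 = 44906.53
Insurance premium = 0.46% × 44906.53 = 206.57
Import duty = 44906.53 × 16% = 7185.04

CIF value: USD 44906.53; import duty: USD 7185.04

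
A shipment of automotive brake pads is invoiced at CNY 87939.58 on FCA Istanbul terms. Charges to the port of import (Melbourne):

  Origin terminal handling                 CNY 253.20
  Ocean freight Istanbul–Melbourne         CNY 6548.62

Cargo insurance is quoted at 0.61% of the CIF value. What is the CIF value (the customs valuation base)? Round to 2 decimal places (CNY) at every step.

Let C be the CIF value. C = FCA price + pre-shipment costs + freight + 0.61% × C
C − 0.61% × C = 87939.58 + 253.20 + 6548.62
0.9939 × C = 94741.40
C = 94741.40 / 0.9939 = 95322.87
Insurance premium = 0.61% × 95322.87 = 581.47

CIF value: CNY 95322.87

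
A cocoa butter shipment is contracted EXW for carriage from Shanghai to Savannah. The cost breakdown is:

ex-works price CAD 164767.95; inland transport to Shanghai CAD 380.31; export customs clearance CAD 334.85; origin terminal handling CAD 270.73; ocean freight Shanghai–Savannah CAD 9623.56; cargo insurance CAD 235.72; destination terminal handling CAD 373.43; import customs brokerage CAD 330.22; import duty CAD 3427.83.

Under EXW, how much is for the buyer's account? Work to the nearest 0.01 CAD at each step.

EXW: the seller makes goods available at their premises; the buyer bears all onward costs.
Seller's account: goods 164767.95 = 164767.95
Buyer's account: inland to port 380.31 + export clearance 334.85 + origin terminal 270.73 + freight 9623.56 + insurance 235.72 + destination terminal 373.43 + brokerage 330.22 + duty 3427.83 = 14976.65

Buyer's account: CAD 14976.65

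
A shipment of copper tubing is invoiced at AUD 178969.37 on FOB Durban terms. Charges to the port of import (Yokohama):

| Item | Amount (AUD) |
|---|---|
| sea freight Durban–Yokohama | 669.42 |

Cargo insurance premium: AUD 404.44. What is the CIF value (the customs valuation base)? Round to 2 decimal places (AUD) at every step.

CIF value: AUD 180043.23

CIF = FOB price + freight + insurance
CIF = 178969.37 + 669.42 + 404.44 = 180043.23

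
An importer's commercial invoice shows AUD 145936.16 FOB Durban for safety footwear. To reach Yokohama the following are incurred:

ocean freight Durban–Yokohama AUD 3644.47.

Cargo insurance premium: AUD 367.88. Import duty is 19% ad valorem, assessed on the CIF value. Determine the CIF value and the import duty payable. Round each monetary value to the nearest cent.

CIF value: AUD 149948.51; import duty: AUD 28490.22

CIF = FOB price + freight + insurance
CIF = 145936.16 + 3644.47 + 367.88 = 149948.51
Import duty = 149948.51 × 19% = 28490.22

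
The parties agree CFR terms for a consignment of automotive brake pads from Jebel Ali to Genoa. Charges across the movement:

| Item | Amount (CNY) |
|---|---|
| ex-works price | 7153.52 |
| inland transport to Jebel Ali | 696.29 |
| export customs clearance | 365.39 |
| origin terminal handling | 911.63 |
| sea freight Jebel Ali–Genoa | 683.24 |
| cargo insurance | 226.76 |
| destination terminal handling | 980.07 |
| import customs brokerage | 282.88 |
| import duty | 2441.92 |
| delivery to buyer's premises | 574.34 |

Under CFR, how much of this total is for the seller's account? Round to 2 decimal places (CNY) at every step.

CFR: the seller pays costs through ocean freight to the destination port, but not insurance.
Seller's account: goods 7153.52 + inland to port 696.29 + export clearance 365.39 + origin terminal 911.63 + freight 683.24 = 9810.07
Buyer's account: insurance 226.76 + destination terminal 980.07 + brokerage 282.88 + duty 2441.92 + delivery 574.34 = 4505.97

Seller's account: CNY 9810.07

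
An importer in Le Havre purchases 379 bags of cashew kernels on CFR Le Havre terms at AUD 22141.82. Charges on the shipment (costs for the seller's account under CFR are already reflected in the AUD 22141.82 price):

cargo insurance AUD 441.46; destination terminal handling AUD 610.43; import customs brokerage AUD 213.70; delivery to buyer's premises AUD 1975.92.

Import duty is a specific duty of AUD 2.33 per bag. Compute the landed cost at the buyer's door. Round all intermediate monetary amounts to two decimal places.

Total landed cost: AUD 26266.40

CFR: the seller pays costs through ocean freight to the destination port, but not insurance.
CIF value = CFR price + insurance = 22141.82 + 441.46 = 22583.28
Import duty = 379 × 2.33 = 883.07
Buyer bears: insurance 441.46 + destination terminal 610.43 + brokerage 213.70 + delivery 1975.92 + duty 883.07 = 4124.58
Landed cost = invoice 22141.82 + 4124.58 = 26266.40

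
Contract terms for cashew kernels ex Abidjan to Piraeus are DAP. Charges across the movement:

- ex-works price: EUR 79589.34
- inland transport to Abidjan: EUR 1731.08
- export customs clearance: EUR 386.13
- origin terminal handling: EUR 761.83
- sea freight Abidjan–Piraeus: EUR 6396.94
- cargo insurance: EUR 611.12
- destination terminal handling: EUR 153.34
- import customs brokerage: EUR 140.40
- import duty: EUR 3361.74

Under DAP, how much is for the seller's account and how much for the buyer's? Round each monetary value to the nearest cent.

Seller: EUR 89629.78; buyer: EUR 3502.14

DAP: the seller bears all costs to the named destination except import duty and clearance.
Seller's account: goods 79589.34 + inland to port 1731.08 + export clearance 386.13 + origin terminal 761.83 + freight 6396.94 + insurance 611.12 + destination terminal 153.34 = 89629.78
Buyer's account: brokerage 140.40 + duty 3361.74 = 3502.14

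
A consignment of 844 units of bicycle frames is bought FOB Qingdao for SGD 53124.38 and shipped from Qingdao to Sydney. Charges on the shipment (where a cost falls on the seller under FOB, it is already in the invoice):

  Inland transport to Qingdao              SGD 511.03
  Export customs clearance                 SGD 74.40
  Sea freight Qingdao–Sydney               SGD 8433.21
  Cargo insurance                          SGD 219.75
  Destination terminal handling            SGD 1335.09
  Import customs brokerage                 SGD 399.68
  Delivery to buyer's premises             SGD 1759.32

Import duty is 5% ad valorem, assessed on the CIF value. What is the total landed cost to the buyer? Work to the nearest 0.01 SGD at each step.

FOB: the seller bears costs until goods are on board at the origin port; the buyer bears freight, insurance and all costs thereafter.
Already in the invoice (seller's account under FOB): inland to port, export clearance — exclude.
CIF value = FOB price + freight + insurance = 53124.38 + 8433.21 + 219.75 = 61777.34
Import duty = 61777.34 × 5% = 3088.87
Buyer bears: freight 8433.21 + insurance 219.75 + destination terminal 1335.09 + brokerage 399.68 + delivery 1759.32 + duty 3088.87 = 15235.92
Landed cost = invoice 53124.38 + 15235.92 = 68360.30

Total landed cost: SGD 68360.30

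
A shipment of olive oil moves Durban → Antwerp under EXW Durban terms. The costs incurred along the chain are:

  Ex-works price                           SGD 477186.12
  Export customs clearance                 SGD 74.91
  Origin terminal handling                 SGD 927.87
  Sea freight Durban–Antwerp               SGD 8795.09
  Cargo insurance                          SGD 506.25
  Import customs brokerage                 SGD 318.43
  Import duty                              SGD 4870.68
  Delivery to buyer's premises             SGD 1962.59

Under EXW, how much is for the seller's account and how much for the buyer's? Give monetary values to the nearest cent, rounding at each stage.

Seller: SGD 477186.12; buyer: SGD 17455.82

EXW: the seller makes goods available at their premises; the buyer bears all onward costs.
Seller's account: goods 477186.12 = 477186.12
Buyer's account: export clearance 74.91 + origin terminal 927.87 + freight 8795.09 + insurance 506.25 + brokerage 318.43 + duty 4870.68 + delivery 1962.59 = 17455.82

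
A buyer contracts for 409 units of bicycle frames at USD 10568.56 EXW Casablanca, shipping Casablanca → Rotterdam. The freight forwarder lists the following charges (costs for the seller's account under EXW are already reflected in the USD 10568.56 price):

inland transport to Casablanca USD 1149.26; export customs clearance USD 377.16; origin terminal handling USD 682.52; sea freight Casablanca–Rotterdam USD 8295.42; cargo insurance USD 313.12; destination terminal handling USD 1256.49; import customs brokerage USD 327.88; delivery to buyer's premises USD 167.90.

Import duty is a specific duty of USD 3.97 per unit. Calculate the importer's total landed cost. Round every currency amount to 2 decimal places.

Total landed cost: USD 24762.04

EXW: the seller makes goods available at their premises; the buyer bears all onward costs.
CIF value = EXW price + inland to port + export clearance + origin terminal + freight + insurance = 10568.56 + 1149.26 + 377.16 + 682.52 + 8295.42 + 313.12 = 21386.04
Import duty = 409 × 3.97 = 1623.73
Buyer bears: inland to port 1149.26 + export clearance 377.16 + origin terminal 682.52 + freight 8295.42 + insurance 313.12 + destination terminal 1256.49 + brokerage 327.88 + delivery 167.90 + duty 1623.73 = 14193.48
Landed cost = invoice 10568.56 + 14193.48 = 24762.04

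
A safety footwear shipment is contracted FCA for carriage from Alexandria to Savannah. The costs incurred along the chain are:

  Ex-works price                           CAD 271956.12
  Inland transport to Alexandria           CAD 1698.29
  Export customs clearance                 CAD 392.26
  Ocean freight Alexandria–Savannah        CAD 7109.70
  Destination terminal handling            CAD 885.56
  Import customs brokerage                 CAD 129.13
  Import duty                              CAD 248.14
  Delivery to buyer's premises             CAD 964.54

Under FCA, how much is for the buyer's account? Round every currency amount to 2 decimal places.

FCA: the seller delivers export-cleared goods to the carrier; the buyer bears costs from that point.
Seller's account: goods 271956.12 + inland to port 1698.29 + export clearance 392.26 = 274046.67
Buyer's account: freight 7109.70 + destination terminal 885.56 + brokerage 129.13 + duty 248.14 + delivery 964.54 = 9337.07

Buyer's account: CAD 9337.07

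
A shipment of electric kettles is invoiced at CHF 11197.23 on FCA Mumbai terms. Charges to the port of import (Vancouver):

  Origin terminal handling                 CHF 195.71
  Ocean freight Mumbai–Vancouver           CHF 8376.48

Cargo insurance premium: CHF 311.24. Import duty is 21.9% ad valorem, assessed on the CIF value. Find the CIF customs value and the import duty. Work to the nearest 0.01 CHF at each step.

CIF value: CHF 20080.66; import duty: CHF 4397.66

CIF = FCA price + pre-shipment costs + freight + insurance
CIF = 11197.23 + 195.71 + 8376.48 + 311.24 = 20080.66
Import duty = 20080.66 × 21.9% = 4397.66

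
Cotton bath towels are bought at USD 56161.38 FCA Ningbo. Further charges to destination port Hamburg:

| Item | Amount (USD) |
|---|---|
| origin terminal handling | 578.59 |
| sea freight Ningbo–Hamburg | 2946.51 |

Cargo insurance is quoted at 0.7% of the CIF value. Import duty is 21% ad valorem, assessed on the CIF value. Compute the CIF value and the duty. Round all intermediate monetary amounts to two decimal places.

Let C be the CIF value. C = FCA price + pre-shipment costs + freight + 0.7% × C
C − 0.7% × C = 56161.38 + 578.59 + 2946.51
0.993 × C = 59686.48
C = 59686.48 / 0.993 = 60107.23
Insurance premium = 0.7% × 60107.23 = 420.75
Import duty = 60107.23 × 21% = 12622.52

CIF value: USD 60107.23; import duty: USD 12622.52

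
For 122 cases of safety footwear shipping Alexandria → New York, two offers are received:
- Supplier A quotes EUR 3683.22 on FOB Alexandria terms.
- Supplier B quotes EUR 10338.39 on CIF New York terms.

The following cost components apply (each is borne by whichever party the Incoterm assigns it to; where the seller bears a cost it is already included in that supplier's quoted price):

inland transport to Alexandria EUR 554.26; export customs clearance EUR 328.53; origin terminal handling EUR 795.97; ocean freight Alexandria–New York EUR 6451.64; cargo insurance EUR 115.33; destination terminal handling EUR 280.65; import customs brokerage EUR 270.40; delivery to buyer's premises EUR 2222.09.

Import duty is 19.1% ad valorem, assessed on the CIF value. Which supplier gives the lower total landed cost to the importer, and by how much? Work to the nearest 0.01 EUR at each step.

Supplier A (FOB):
CIF value = FOB price + freight + insurance = 3683.22 + 6451.64 + 115.33 = 10250.19
Import duty = 10250.19 × 19.1% = 1957.79
Buyer bears (A): 6451.64 + 115.33 + 280.65 + 270.40 + 2222.09 = 9340.11
Landed cost (A) = invoice 3683.22 + 9340.11 + duty 1957.79 = 14981.12
Supplier B (CIF):
The CIF price already equals the CIF value: 10338.39
Import duty = 10338.39 × 19.1% = 1974.63
Buyer bears (B): 280.65 + 270.40 + 2222.09 = 2773.14
Landed cost (B) = invoice 10338.39 + 2773.14 + duty 1974.63 = 15086.16
Difference = |14981.12 − 15086.16| = 105.04

Supplier A is cheaper by EUR 105.04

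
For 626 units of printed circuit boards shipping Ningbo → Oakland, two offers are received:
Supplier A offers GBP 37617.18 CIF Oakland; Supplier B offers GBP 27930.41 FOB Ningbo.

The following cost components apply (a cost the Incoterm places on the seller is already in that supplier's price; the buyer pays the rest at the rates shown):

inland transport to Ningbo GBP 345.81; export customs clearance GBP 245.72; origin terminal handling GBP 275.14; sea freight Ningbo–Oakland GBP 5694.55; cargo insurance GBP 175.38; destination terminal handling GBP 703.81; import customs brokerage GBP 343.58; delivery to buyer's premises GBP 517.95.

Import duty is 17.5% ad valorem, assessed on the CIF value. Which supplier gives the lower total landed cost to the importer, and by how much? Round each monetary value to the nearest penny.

Supplier B is cheaper by GBP 4484.79

Supplier A (CIF):
The CIF price already equals the CIF value: 37617.18
Import duty = 37617.18 × 17.5% = 6583.01
Buyer bears (A): 703.81 + 343.58 + 517.95 = 1565.34
Landed cost (A) = invoice 37617.18 + 1565.34 + duty 6583.01 = 45765.53
Supplier B (FOB):
CIF value = FOB price + freight + insurance = 27930.41 + 5694.55 + 175.38 = 33800.34
Import duty = 33800.34 × 17.5% = 5915.06
Buyer bears (B): 5694.55 + 175.38 + 703.81 + 343.58 + 517.95 = 7435.27
Landed cost (B) = invoice 27930.41 + 7435.27 + duty 5915.06 = 41280.74
Difference = |45765.53 − 41280.74| = 4484.79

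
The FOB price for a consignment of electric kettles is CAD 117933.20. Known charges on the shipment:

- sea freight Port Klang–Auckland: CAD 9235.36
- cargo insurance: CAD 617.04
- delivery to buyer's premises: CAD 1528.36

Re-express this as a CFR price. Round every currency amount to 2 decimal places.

CFR price: CAD 127168.56

Not relevant to the conversion: insurance, delivery — on the buyer under both terms; not part of either seller's price.
From FOB to CFR, the seller additionally bears: freight.
CFR price = 117933.20 + 9235.36 = 127168.56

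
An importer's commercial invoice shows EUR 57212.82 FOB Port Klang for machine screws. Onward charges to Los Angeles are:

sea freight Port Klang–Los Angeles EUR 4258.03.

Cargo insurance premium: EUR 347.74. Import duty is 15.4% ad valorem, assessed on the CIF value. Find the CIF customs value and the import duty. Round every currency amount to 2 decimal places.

CIF = FOB price + freight + insurance
CIF = 57212.82 + 4258.03 + 347.74 = 61818.59
Import duty = 61818.59 × 15.4% = 9520.06

CIF value: EUR 61818.59; import duty: EUR 9520.06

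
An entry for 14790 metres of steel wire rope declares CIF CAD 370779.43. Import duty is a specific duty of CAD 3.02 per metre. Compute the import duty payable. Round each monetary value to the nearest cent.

Import duty = 14790 × 3.02 = 44665.80

Import duty: CAD 44665.80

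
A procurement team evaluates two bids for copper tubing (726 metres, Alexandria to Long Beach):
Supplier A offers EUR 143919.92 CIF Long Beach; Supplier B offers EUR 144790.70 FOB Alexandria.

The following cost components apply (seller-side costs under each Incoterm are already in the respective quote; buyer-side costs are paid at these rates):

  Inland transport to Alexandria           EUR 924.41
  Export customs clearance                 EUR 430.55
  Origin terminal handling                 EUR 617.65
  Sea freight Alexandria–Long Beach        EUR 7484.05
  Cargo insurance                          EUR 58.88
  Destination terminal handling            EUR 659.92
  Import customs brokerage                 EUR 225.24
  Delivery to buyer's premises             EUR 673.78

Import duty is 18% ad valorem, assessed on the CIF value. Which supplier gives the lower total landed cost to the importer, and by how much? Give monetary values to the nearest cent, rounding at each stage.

Supplier A is cheaper by EUR 9928.17

Supplier A (CIF):
The CIF price already equals the CIF value: 143919.92
Import duty = 143919.92 × 18% = 25905.59
Buyer bears (A): 659.92 + 225.24 + 673.78 = 1558.94
Landed cost (A) = invoice 143919.92 + 1558.94 + duty 25905.59 = 171384.45
Supplier B (FOB):
CIF value = FOB price + freight + insurance = 144790.70 + 7484.05 + 58.88 = 152333.63
Import duty = 152333.63 × 18% = 27420.05
Buyer bears (B): 7484.05 + 58.88 + 659.92 + 225.24 + 673.78 = 9101.87
Landed cost (B) = invoice 144790.70 + 9101.87 + duty 27420.05 = 181312.62
Difference = |171384.45 − 181312.62| = 9928.17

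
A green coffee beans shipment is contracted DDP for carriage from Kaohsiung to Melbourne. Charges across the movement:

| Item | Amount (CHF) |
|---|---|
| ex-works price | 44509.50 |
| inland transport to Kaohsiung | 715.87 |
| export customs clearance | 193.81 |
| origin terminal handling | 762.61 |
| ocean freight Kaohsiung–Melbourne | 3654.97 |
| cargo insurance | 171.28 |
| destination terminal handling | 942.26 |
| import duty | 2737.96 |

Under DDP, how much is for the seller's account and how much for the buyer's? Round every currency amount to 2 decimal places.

Seller: CHF 53688.26; buyer: CHF 0.00

DDP: the seller bears all costs including import duty.
Seller's account: goods 44509.50 + inland to port 715.87 + export clearance 193.81 + origin terminal 762.61 + freight 3654.97 + insurance 171.28 + destination terminal 942.26 + duty 2737.96 = 53688.26
Buyer's account: 0.00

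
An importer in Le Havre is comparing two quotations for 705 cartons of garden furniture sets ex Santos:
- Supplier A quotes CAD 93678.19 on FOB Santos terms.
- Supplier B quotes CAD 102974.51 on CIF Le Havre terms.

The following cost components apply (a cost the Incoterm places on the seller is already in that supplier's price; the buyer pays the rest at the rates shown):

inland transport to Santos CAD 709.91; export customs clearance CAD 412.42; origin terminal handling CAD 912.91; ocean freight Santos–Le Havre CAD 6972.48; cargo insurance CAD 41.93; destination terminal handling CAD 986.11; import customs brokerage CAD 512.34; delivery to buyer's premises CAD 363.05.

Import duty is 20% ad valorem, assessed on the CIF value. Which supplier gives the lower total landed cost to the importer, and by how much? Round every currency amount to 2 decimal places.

Supplier A (FOB):
CIF value = FOB price + freight + insurance = 93678.19 + 6972.48 + 41.93 = 100692.60
Import duty = 100692.60 × 20% = 20138.52
Buyer bears (A): 6972.48 + 41.93 + 986.11 + 512.34 + 363.05 = 8875.91
Landed cost (A) = invoice 93678.19 + 8875.91 + duty 20138.52 = 122692.62
Supplier B (CIF):
The CIF price already equals the CIF value: 102974.51
Import duty = 102974.51 × 20% = 20594.90
Buyer bears (B): 986.11 + 512.34 + 363.05 = 1861.50
Landed cost (B) = invoice 102974.51 + 1861.50 + duty 20594.90 = 125430.91
Difference = |122692.62 − 125430.91| = 2738.29

Supplier A is cheaper by CAD 2738.29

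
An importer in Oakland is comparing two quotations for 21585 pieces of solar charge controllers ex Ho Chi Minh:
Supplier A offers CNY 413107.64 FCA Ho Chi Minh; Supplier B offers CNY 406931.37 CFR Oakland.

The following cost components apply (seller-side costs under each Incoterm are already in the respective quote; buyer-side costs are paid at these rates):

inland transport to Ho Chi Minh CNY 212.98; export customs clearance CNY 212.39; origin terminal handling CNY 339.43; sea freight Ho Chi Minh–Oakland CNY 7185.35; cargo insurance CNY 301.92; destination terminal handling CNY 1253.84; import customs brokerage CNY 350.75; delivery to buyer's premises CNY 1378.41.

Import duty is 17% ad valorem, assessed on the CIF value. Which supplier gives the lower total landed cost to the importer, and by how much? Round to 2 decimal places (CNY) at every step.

Supplier B is cheaper by CNY 16030.23

Supplier A (FCA):
CIF value = FCA price + origin terminal + freight + insurance = 413107.64 + 339.43 + 7185.35 + 301.92 = 420934.34
Import duty = 420934.34 × 17% = 71558.84
Buyer bears (A): 339.43 + 7185.35 + 301.92 + 1253.84 + 350.75 + 1378.41 = 10809.70
Landed cost (A) = invoice 413107.64 + 10809.70 + duty 71558.84 = 495476.18
Supplier B (CFR):
CIF value = CFR price + insurance = 406931.37 + 301.92 = 407233.29
Import duty = 407233.29 × 17% = 69229.66
Buyer bears (B): 301.92 + 1253.84 + 350.75 + 1378.41 = 3284.92
Landed cost (B) = invoice 406931.37 + 3284.92 + duty 69229.66 = 479445.95
Difference = |495476.18 − 479445.95| = 16030.23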